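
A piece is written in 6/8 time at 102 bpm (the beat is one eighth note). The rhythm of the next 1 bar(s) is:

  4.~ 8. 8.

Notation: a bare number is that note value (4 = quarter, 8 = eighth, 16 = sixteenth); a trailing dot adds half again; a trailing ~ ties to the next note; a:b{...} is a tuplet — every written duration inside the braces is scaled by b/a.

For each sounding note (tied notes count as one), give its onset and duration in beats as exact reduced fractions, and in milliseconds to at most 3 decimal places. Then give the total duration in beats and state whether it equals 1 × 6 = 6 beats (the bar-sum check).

1) 0.0ms=0b +2647.059ms=9/2b
2) 2647.059ms=9/2b +882.353ms=3/2b
Σ=6b of 6 (102bpm 6/8) — PASS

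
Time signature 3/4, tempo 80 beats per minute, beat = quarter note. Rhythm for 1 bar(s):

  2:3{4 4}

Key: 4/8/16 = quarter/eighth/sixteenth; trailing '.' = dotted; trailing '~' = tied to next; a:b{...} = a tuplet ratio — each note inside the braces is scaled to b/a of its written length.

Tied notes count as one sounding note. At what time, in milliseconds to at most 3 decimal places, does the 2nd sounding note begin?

1. 0.0ms @ 0 + 1125.0ms (3/2)
2. 1125.0ms @ 3/2 + 1125.0ms (3/2)

note 2 onset = 3/2b = 1125.0ms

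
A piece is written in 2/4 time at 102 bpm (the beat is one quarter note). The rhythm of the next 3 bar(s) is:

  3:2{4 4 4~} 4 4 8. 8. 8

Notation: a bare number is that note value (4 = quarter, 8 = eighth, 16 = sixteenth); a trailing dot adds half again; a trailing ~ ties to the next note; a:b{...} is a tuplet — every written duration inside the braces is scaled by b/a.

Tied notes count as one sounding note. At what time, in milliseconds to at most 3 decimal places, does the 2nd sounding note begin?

note 2 onset = 2/3b = 392.157ms

1. 0.0ms @ 0 + 392.157ms (2/3)
2. 392.157ms @ 2/3 + 392.157ms (2/3)
3. 784.314ms @ 4/3 + 980.392ms (5/3)
4. 1764.706ms @ 3 + 588.235ms (1)
5. 2352.941ms @ 4 + 441.176ms (3/4)
6. 2794.118ms @ 19/4 + 441.176ms (3/4)
7. 3235.294ms @ 11/2 + 294.118ms (1/2)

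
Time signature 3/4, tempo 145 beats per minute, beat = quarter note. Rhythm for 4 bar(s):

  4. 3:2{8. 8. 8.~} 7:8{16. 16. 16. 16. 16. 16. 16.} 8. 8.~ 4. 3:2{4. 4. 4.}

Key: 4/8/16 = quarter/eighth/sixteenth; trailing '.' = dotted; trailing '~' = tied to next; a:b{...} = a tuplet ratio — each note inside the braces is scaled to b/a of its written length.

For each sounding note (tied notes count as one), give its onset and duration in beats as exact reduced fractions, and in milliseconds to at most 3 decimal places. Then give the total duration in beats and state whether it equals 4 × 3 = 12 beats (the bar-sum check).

1) 0.0ms=0b +620.69ms=3/2b
2) 620.69ms=3/2b +206.897ms=1/2b
3) 827.586ms=2b +206.897ms=1/2b
4) 1034.483ms=5/2b +384.236ms=13/14b
5) 1418.719ms=24/7b +177.34ms=3/7b
6) 1596.059ms=27/7b +177.34ms=3/7b
7) 1773.399ms=30/7b +177.34ms=3/7b
8) 1950.739ms=33/7b +177.34ms=3/7b
9) 2128.079ms=36/7b +177.34ms=3/7b
10) 2305.419ms=39/7b +177.34ms=3/7b
11) 2482.759ms=6b +310.345ms=3/4b
12) 2793.103ms=27/4b +931.034ms=9/4b
13) 3724.138ms=9b +413.793ms=1b
14) 4137.931ms=10b +413.793ms=1b
15) 4551.724ms=11b +413.793ms=1b
Σ=12b of 12 (145bpm 3/4) — PASS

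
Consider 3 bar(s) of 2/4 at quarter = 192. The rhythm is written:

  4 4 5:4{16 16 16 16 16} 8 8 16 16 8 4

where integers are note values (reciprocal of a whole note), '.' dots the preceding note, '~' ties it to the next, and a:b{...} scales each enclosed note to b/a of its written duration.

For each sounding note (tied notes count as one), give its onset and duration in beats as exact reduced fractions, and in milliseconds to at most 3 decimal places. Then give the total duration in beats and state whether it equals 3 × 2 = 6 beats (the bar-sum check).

1) 0.0ms=0b +312.5ms=1b
2) 312.5ms=1b +312.5ms=1b
3) 625.0ms=2b +62.5ms=1/5b
4) 687.5ms=11/5b +62.5ms=1/5b
5) 750.0ms=12/5b +62.5ms=1/5b
6) 812.5ms=13/5b +62.5ms=1/5b
7) 875.0ms=14/5b +62.5ms=1/5b
8) 937.5ms=3b +156.25ms=1/2b
9) 1093.75ms=7/2b +156.25ms=1/2b
10) 1250.0ms=4b +78.125ms=1/4b
11) 1328.125ms=17/4b +78.125ms=1/4b
12) 1406.25ms=9/2b +156.25ms=1/2b
13) 1562.5ms=5b +312.5ms=1b
Σ=6b of 6 (192bpm 2/4) — PASS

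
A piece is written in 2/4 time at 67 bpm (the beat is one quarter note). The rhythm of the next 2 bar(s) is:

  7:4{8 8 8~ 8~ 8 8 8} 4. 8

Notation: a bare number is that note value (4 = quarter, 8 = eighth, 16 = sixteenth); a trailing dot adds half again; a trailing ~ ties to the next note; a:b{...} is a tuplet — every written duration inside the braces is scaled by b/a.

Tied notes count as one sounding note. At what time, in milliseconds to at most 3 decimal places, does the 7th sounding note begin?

note 7 onset = 7/2b = 3134.328ms

1. 0.0ms @ 0 + 255.864ms (2/7)
2. 255.864ms @ 2/7 + 255.864ms (2/7)
3. 511.727ms @ 4/7 + 767.591ms (6/7)
4. 1279.318ms @ 10/7 + 255.864ms (2/7)
5. 1535.181ms @ 12/7 + 255.864ms (2/7)
6. 1791.045ms @ 2 + 1343.284ms (3/2)
7. 3134.328ms @ 7/2 + 447.761ms (1/2)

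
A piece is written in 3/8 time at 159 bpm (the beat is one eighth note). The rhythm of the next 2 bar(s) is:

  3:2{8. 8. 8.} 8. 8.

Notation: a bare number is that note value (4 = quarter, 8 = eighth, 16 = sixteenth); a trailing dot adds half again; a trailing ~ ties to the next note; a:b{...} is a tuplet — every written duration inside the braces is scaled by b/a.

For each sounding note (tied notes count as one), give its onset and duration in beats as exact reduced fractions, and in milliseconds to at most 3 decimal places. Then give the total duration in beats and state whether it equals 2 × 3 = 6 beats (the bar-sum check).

1) 0.0ms=0b +377.358ms=1b
2) 377.358ms=1b +377.358ms=1b
3) 754.717ms=2b +377.358ms=1b
4) 1132.075ms=3b +566.038ms=3/2b
5) 1698.113ms=9/2b +566.038ms=3/2b
Σ=6b of 6 (159bpm 3/8) — PASS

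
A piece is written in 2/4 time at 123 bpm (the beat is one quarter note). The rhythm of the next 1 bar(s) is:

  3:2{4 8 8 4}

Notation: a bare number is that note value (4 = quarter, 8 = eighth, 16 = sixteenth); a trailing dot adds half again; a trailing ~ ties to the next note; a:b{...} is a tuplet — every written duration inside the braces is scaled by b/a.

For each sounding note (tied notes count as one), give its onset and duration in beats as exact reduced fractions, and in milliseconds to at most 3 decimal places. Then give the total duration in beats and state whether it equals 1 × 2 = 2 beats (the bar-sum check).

1) 0.0ms=0b +325.203ms=2/3b
2) 325.203ms=2/3b +162.602ms=1/3b
3) 487.805ms=1b +162.602ms=1/3b
4) 650.407ms=4/3b +325.203ms=2/3b
Σ=2b of 2 (123bpm 2/4) — PASS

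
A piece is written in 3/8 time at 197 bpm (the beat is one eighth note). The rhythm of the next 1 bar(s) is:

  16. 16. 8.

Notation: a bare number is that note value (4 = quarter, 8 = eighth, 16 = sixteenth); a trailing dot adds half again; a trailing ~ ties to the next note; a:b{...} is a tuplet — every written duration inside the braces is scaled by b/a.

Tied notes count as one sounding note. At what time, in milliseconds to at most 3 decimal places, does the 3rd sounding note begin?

note 3 onset = 3/2b = 456.853ms

1. 0.0ms @ 0 + 228.426ms (3/4)
2. 228.426ms @ 3/4 + 228.426ms (3/4)
3. 456.853ms @ 3/2 + 456.853ms (3/2)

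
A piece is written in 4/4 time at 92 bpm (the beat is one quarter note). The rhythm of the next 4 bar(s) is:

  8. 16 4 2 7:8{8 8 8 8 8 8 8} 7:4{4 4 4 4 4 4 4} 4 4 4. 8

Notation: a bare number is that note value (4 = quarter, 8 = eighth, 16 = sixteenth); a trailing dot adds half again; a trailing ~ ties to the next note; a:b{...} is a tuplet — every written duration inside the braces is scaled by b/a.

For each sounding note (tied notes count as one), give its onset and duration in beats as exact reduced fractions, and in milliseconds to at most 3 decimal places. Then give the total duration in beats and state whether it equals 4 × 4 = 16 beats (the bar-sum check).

1) 0.0ms=0b +489.13ms=3/4b
2) 489.13ms=3/4b +163.043ms=1/4b
3) 652.174ms=1b +652.174ms=1b
4) 1304.348ms=2b +1304.348ms=2b
5) 2608.696ms=4b +372.671ms=4/7b
6) 2981.366ms=32/7b +372.671ms=4/7b
7) 3354.037ms=36/7b +372.671ms=4/7b
8) 3726.708ms=40/7b +372.671ms=4/7b
9) 4099.379ms=44/7b +372.671ms=4/7b
10) 4472.05ms=48/7b +372.671ms=4/7b
11) 4844.72ms=52/7b +372.671ms=4/7b
12) 5217.391ms=8b +372.671ms=4/7b
13) 5590.062ms=60/7b +372.671ms=4/7b
14) 5962.733ms=64/7b +372.671ms=4/7b
15) 6335.404ms=68/7b +372.671ms=4/7b
16) 6708.075ms=72/7b +372.671ms=4/7b
17) 7080.745ms=76/7b +372.671ms=4/7b
18) 7453.416ms=80/7b +372.671ms=4/7b
19) 7826.087ms=12b +652.174ms=1b
20) 8478.261ms=13b +652.174ms=1b
21) 9130.435ms=14b +978.261ms=3/2b
22) 10108.696ms=31/2b +326.087ms=1/2b
Σ=16b of 16 (92bpm 4/4) — PASS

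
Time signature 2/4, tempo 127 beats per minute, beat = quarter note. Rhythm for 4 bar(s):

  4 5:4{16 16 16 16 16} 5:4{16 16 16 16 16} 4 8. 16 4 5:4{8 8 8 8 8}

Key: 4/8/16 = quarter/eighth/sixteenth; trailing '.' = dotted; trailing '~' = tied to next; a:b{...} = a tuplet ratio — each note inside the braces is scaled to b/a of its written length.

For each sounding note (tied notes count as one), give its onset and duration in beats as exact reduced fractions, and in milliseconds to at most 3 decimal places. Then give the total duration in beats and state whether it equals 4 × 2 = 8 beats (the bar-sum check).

1) 0.0ms=0b +472.441ms=1b
2) 472.441ms=1b +94.488ms=1/5b
3) 566.929ms=6/5b +94.488ms=1/5b
4) 661.417ms=7/5b +94.488ms=1/5b
5) 755.906ms=8/5b +94.488ms=1/5b
6) 850.394ms=9/5b +94.488ms=1/5b
7) 944.882ms=2b +94.488ms=1/5b
8) 1039.37ms=11/5b +94.488ms=1/5b
9) 1133.858ms=12/5b +94.488ms=1/5b
10) 1228.346ms=13/5b +94.488ms=1/5b
11) 1322.835ms=14/5b +94.488ms=1/5b
12) 1417.323ms=3b +472.441ms=1b
13) 1889.764ms=4b +354.331ms=3/4b
14) 2244.094ms=19/4b +118.11ms=1/4b
15) 2362.205ms=5b +472.441ms=1b
16) 2834.646ms=6b +188.976ms=2/5b
17) 3023.622ms=32/5b +188.976ms=2/5b
18) 3212.598ms=34/5b +188.976ms=2/5b
19) 3401.575ms=36/5b +188.976ms=2/5b
20) 3590.551ms=38/5b +188.976ms=2/5b
Σ=8b of 8 (127bpm 2/4) — PASS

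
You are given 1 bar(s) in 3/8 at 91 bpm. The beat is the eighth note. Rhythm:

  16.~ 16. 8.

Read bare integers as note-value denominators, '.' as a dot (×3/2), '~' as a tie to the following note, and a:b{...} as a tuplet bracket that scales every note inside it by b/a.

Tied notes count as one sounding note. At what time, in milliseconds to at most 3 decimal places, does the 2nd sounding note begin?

note 2 onset = 3/2b = 989.011ms

1. 0.0ms @ 0 + 989.011ms (3/2)
2. 989.011ms @ 3/2 + 989.011ms (3/2)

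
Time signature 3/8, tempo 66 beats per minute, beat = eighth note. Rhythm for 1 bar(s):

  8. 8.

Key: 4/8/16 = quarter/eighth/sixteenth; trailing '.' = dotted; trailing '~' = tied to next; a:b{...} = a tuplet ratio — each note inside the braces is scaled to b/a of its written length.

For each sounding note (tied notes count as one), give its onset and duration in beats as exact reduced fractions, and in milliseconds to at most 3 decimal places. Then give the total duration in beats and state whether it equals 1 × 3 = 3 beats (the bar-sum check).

1) 0.0ms=0b +1363.636ms=3/2b
2) 1363.636ms=3/2b +1363.636ms=3/2b
Σ=3b of 3 (66bpm 3/8) — PASS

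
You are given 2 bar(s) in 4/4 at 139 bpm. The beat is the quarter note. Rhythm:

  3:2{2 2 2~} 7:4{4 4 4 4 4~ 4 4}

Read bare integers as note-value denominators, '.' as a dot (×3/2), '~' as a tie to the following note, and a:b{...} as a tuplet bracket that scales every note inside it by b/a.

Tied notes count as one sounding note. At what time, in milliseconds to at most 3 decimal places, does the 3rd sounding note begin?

note 3 onset = 8/3b = 1151.079ms

1. 0.0ms @ 0 + 575.54ms (4/3)
2. 575.54ms @ 4/3 + 575.54ms (4/3)
3. 1151.079ms @ 8/3 + 822.199ms (40/21)
4. 1973.279ms @ 32/7 + 246.66ms (4/7)
5. 2219.938ms @ 36/7 + 246.66ms (4/7)
6. 2466.598ms @ 40/7 + 246.66ms (4/7)
7. 2713.258ms @ 44/7 + 493.32ms (8/7)
8. 3206.578ms @ 52/7 + 246.66ms (4/7)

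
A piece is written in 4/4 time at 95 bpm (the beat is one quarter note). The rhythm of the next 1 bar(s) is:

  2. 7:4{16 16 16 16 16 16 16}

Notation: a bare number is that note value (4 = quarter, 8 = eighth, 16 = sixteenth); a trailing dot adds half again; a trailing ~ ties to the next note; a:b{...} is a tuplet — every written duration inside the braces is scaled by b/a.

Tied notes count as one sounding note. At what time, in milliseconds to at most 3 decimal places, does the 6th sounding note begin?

1. 0.0ms @ 0 + 1894.737ms (3)
2. 1894.737ms @ 3 + 90.226ms (1/7)
3. 1984.962ms @ 22/7 + 90.226ms (1/7)
4. 2075.188ms @ 23/7 + 90.226ms (1/7)
5. 2165.414ms @ 24/7 + 90.226ms (1/7)
6. 2255.639ms @ 25/7 + 90.226ms (1/7)
7. 2345.865ms @ 26/7 + 90.226ms (1/7)
8. 2436.09ms @ 27/7 + 90.226ms (1/7)

note 6 onset = 25/7b = 2255.639ms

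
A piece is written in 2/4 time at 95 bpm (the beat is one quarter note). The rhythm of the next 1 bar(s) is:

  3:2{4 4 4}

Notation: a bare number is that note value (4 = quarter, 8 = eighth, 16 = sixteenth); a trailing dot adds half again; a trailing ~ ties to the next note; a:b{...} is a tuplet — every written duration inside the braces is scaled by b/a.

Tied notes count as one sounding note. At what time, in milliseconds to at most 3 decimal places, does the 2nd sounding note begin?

note 2 onset = 2/3b = 421.053ms

1. 0.0ms @ 0 + 421.053ms (2/3)
2. 421.053ms @ 2/3 + 421.053ms (2/3)
3. 842.105ms @ 4/3 + 421.053ms (2/3)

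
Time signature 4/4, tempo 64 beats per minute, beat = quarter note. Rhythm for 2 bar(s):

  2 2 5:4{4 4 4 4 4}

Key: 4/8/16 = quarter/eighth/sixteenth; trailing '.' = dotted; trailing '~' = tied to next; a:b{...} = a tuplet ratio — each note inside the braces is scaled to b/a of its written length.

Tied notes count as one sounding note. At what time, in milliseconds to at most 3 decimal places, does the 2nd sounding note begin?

1. 0.0ms @ 0 + 1875.0ms (2)
2. 1875.0ms @ 2 + 1875.0ms (2)
3. 3750.0ms @ 4 + 750.0ms (4/5)
4. 4500.0ms @ 24/5 + 750.0ms (4/5)
5. 5250.0ms @ 28/5 + 750.0ms (4/5)
6. 6000.0ms @ 32/5 + 750.0ms (4/5)
7. 6750.0ms @ 36/5 + 750.0ms (4/5)

note 2 onset = 2b = 1875.0ms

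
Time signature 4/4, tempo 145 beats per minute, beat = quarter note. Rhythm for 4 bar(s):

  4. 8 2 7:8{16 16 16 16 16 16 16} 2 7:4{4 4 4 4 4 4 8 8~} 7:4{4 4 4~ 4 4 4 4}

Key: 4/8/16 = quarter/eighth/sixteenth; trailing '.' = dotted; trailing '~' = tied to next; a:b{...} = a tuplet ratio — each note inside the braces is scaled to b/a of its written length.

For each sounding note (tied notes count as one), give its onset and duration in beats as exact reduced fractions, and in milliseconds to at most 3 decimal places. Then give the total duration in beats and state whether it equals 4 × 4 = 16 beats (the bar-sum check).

1) 0.0ms=0b +620.69ms=3/2b
2) 620.69ms=3/2b +206.897ms=1/2b
3) 827.586ms=2b +827.586ms=2b
4) 1655.172ms=4b +118.227ms=2/7b
5) 1773.399ms=30/7b +118.227ms=2/7b
6) 1891.626ms=32/7b +118.227ms=2/7b
7) 2009.852ms=34/7b +118.227ms=2/7b
8) 2128.079ms=36/7b +118.227ms=2/7b
9) 2246.305ms=38/7b +118.227ms=2/7b
10) 2364.532ms=40/7b +118.227ms=2/7b
11) 2482.759ms=6b +827.586ms=2b
12) 3310.345ms=8b +236.453ms=4/7b
13) 3546.798ms=60/7b +236.453ms=4/7b
14) 3783.251ms=64/7b +236.453ms=4/7b
15) 4019.704ms=68/7b +236.453ms=4/7b
16) 4256.158ms=72/7b +236.453ms=4/7b
17) 4492.611ms=76/7b +236.453ms=4/7b
18) 4729.064ms=80/7b +118.227ms=2/7b
19) 4847.291ms=82/7b +354.68ms=6/7b
20) 5201.97ms=88/7b +236.453ms=4/7b
21) 5438.424ms=92/7b +472.906ms=8/7b
22) 5911.33ms=100/7b +236.453ms=4/7b
23) 6147.783ms=104/7b +236.453ms=4/7b
24) 6384.236ms=108/7b +236.453ms=4/7b
Σ=16b of 16 (145bpm 4/4) — PASS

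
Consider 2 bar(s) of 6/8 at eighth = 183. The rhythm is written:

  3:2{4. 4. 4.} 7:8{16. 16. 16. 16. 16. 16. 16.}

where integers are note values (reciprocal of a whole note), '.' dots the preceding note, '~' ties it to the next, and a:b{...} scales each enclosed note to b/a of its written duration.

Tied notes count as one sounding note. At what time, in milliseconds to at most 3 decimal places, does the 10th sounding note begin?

1. 0.0ms @ 0 + 655.738ms (2)
2. 655.738ms @ 2 + 655.738ms (2)
3. 1311.475ms @ 4 + 655.738ms (2)
4. 1967.213ms @ 6 + 281.03ms (6/7)
5. 2248.244ms @ 48/7 + 281.03ms (6/7)
6. 2529.274ms @ 54/7 + 281.03ms (6/7)
7. 2810.304ms @ 60/7 + 281.03ms (6/7)
8. 3091.335ms @ 66/7 + 281.03ms (6/7)
9. 3372.365ms @ 72/7 + 281.03ms (6/7)
10. 3653.396ms @ 78/7 + 281.03ms (6/7)

note 10 onset = 78/7b = 3653.396ms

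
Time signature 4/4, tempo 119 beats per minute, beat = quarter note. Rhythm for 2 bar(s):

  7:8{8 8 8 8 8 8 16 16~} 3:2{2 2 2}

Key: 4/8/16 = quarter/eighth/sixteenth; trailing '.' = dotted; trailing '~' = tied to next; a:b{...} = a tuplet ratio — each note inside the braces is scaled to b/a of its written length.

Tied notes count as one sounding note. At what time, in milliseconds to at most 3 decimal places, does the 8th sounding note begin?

1. 0.0ms @ 0 + 288.115ms (4/7)
2. 288.115ms @ 4/7 + 288.115ms (4/7)
3. 576.23ms @ 8/7 + 288.115ms (4/7)
4. 864.346ms @ 12/7 + 288.115ms (4/7)
5. 1152.461ms @ 16/7 + 288.115ms (4/7)
6. 1440.576ms @ 20/7 + 288.115ms (4/7)
7. 1728.691ms @ 24/7 + 144.058ms (2/7)
8. 1872.749ms @ 26/7 + 816.327ms (34/21)
9. 2689.076ms @ 16/3 + 672.269ms (4/3)
10. 3361.345ms @ 20/3 + 672.269ms (4/3)

note 8 onset = 26/7b = 1872.749ms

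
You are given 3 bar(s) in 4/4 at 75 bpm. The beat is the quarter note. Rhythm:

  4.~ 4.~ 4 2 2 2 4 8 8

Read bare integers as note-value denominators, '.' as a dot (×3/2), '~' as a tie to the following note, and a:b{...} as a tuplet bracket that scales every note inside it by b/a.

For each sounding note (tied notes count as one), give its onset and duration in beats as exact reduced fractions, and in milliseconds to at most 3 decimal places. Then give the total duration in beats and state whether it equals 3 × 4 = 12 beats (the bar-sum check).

1) 0.0ms=0b +3200.0ms=4b
2) 3200.0ms=4b +1600.0ms=2b
3) 4800.0ms=6b +1600.0ms=2b
4) 6400.0ms=8b +1600.0ms=2b
5) 8000.0ms=10b +800.0ms=1b
6) 8800.0ms=11b +400.0ms=1/2b
7) 9200.0ms=23/2b +400.0ms=1/2b
Σ=12b of 12 (75bpm 4/4) — PASS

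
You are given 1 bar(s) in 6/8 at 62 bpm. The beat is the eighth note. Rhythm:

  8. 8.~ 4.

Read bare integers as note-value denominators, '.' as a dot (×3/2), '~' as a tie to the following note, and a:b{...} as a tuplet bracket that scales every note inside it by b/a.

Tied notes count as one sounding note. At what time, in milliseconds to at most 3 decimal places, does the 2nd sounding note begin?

1. 0.0ms @ 0 + 1451.613ms (3/2)
2. 1451.613ms @ 3/2 + 4354.839ms (9/2)

note 2 onset = 3/2b = 1451.613ms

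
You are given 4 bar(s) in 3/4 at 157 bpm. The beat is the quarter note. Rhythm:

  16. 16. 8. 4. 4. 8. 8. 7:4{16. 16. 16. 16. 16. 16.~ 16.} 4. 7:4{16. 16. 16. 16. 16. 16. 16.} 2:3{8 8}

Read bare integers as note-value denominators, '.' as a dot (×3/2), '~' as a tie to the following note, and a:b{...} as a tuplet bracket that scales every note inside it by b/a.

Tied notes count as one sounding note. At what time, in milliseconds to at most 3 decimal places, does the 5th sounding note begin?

note 5 onset = 3b = 1146.497ms

1. 0.0ms @ 0 + 143.312ms (3/8)
2. 143.312ms @ 3/8 + 143.312ms (3/8)
3. 286.624ms @ 3/4 + 286.624ms (3/4)
4. 573.248ms @ 3/2 + 573.248ms (3/2)
5. 1146.497ms @ 3 + 573.248ms (3/2)
6. 1719.745ms @ 9/2 + 286.624ms (3/4)
7. 2006.369ms @ 21/4 + 286.624ms (3/4)
8. 2292.994ms @ 6 + 81.893ms (3/14)
9. 2374.886ms @ 87/14 + 81.893ms (3/14)
10. 2456.779ms @ 45/7 + 81.893ms (3/14)
11. 2538.672ms @ 93/14 + 81.893ms (3/14)
12. 2620.564ms @ 48/7 + 81.893ms (3/14)
13. 2702.457ms @ 99/14 + 163.785ms (3/7)
14. 2866.242ms @ 15/2 + 573.248ms (3/2)
15. 3439.49ms @ 9 + 81.893ms (3/14)
16. 3521.383ms @ 129/14 + 81.893ms (3/14)
17. 3603.276ms @ 66/7 + 81.893ms (3/14)
18. 3685.168ms @ 135/14 + 81.893ms (3/14)
19. 3767.061ms @ 69/7 + 81.893ms (3/14)
20. 3848.954ms @ 141/14 + 81.893ms (3/14)
21. 3930.846ms @ 72/7 + 81.893ms (3/14)
22. 4012.739ms @ 21/2 + 286.624ms (3/4)
23. 4299.363ms @ 45/4 + 286.624ms (3/4)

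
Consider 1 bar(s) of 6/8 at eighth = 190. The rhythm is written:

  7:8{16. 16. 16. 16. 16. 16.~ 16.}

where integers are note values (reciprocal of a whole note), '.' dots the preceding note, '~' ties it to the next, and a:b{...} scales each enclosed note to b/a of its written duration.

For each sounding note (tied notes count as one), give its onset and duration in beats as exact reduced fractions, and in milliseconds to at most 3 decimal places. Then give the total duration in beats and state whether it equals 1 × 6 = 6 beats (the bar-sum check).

1) 0.0ms=0b +270.677ms=6/7b
2) 270.677ms=6/7b +270.677ms=6/7b
3) 541.353ms=12/7b +270.677ms=6/7b
4) 812.03ms=18/7b +270.677ms=6/7b
5) 1082.707ms=24/7b +270.677ms=6/7b
6) 1353.383ms=30/7b +541.353ms=12/7b
Σ=6b of 6 (190bpm 6/8) — PASS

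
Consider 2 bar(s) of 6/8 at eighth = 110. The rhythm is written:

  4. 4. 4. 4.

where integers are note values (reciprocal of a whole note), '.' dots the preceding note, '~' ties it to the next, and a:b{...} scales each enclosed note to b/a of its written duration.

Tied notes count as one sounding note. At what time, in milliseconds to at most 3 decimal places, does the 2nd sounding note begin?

note 2 onset = 3b = 1636.364ms

1. 0.0ms @ 0 + 1636.364ms (3)
2. 1636.364ms @ 3 + 1636.364ms (3)
3. 3272.727ms @ 6 + 1636.364ms (3)
4. 4909.091ms @ 9 + 1636.364ms (3)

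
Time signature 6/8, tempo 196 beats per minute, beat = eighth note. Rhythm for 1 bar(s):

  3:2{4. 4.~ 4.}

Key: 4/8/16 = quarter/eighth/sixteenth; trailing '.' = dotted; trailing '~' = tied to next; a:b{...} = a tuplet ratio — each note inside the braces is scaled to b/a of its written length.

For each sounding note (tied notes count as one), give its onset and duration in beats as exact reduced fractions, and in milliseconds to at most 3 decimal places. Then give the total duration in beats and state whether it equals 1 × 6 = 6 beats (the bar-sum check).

1) 0.0ms=0b +612.245ms=2b
2) 612.245ms=2b +1224.49ms=4b
Σ=6b of 6 (196bpm 6/8) — PASS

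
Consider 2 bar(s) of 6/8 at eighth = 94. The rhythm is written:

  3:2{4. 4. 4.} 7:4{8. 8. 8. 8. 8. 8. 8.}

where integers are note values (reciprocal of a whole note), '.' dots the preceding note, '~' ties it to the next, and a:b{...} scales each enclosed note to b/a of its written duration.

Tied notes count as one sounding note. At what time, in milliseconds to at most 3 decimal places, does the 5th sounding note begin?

note 5 onset = 48/7b = 4376.9ms

1. 0.0ms @ 0 + 1276.596ms (2)
2. 1276.596ms @ 2 + 1276.596ms (2)
3. 2553.191ms @ 4 + 1276.596ms (2)
4. 3829.787ms @ 6 + 547.112ms (6/7)
5. 4376.9ms @ 48/7 + 547.112ms (6/7)
6. 4924.012ms @ 54/7 + 547.112ms (6/7)
7. 5471.125ms @ 60/7 + 547.112ms (6/7)
8. 6018.237ms @ 66/7 + 547.112ms (6/7)
9. 6565.35ms @ 72/7 + 547.112ms (6/7)
10. 7112.462ms @ 78/7 + 547.112ms (6/7)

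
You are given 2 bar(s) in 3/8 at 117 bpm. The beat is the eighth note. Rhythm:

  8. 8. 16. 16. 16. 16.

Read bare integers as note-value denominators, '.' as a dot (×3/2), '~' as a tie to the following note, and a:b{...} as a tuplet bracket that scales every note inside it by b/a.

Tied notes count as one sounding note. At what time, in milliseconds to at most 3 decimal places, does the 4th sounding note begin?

note 4 onset = 15/4b = 1923.077ms

1. 0.0ms @ 0 + 769.231ms (3/2)
2. 769.231ms @ 3/2 + 769.231ms (3/2)
3. 1538.462ms @ 3 + 384.615ms (3/4)
4. 1923.077ms @ 15/4 + 384.615ms (3/4)
5. 2307.692ms @ 9/2 + 384.615ms (3/4)
6. 2692.308ms @ 21/4 + 384.615ms (3/4)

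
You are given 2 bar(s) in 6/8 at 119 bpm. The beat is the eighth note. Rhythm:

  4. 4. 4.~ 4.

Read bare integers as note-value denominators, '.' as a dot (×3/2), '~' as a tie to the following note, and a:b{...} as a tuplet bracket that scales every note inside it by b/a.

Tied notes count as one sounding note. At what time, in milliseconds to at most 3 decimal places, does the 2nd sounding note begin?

1. 0.0ms @ 0 + 1512.605ms (3)
2. 1512.605ms @ 3 + 1512.605ms (3)
3. 3025.21ms @ 6 + 3025.21ms (6)

note 2 onset = 3b = 1512.605ms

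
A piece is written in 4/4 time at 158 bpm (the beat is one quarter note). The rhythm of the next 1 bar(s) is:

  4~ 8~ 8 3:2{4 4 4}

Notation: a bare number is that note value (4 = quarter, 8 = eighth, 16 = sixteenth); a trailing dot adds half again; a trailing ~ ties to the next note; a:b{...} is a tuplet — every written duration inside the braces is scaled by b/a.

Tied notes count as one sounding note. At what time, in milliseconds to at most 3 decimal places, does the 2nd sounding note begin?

1. 0.0ms @ 0 + 759.494ms (2)
2. 759.494ms @ 2 + 253.165ms (2/3)
3. 1012.658ms @ 8/3 + 253.165ms (2/3)
4. 1265.823ms @ 10/3 + 253.165ms (2/3)

note 2 onset = 2b = 759.494ms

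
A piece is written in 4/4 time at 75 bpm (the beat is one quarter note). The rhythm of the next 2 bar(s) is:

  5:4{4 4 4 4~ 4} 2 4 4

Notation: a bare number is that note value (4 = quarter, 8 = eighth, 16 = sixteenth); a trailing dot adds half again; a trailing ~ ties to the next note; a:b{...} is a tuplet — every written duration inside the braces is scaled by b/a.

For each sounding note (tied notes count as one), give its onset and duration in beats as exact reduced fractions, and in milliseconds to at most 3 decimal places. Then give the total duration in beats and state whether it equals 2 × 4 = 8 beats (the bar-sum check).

1) 0.0ms=0b +640.0ms=4/5b
2) 640.0ms=4/5b +640.0ms=4/5b
3) 1280.0ms=8/5b +640.0ms=4/5b
4) 1920.0ms=12/5b +1280.0ms=8/5b
5) 3200.0ms=4b +1600.0ms=2b
6) 4800.0ms=6b +800.0ms=1b
7) 5600.0ms=7b +800.0ms=1b
Σ=8b of 8 (75bpm 4/4) — PASS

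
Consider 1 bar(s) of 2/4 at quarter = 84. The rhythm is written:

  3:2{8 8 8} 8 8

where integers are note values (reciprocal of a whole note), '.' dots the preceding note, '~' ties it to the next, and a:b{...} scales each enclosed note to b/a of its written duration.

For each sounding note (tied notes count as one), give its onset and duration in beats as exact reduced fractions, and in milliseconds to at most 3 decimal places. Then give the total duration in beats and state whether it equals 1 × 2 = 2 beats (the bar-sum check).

1) 0.0ms=0b +238.095ms=1/3b
2) 238.095ms=1/3b +238.095ms=1/3b
3) 476.19ms=2/3b +238.095ms=1/3b
4) 714.286ms=1b +357.143ms=1/2b
5) 1071.429ms=3/2b +357.143ms=1/2b
Σ=2b of 2 (84bpm 2/4) — PASS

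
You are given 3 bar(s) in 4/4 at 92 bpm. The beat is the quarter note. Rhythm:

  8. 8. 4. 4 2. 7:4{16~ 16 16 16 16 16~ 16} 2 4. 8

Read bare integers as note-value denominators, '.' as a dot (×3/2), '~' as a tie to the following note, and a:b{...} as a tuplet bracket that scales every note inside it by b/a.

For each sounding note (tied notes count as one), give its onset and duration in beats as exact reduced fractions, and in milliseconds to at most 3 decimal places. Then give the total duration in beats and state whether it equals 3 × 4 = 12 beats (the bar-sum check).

1) 0.0ms=0b +489.13ms=3/4b
2) 489.13ms=3/4b +489.13ms=3/4b
3) 978.261ms=3/2b +978.261ms=3/2b
4) 1956.522ms=3b +652.174ms=1b
5) 2608.696ms=4b +1956.522ms=3b
6) 4565.217ms=7b +186.335ms=2/7b
7) 4751.553ms=51/7b +93.168ms=1/7b
8) 4844.72ms=52/7b +93.168ms=1/7b
9) 4937.888ms=53/7b +93.168ms=1/7b
10) 5031.056ms=54/7b +186.335ms=2/7b
11) 5217.391ms=8b +1304.348ms=2b
12) 6521.739ms=10b +978.261ms=3/2b
13) 7500.0ms=23/2b +326.087ms=1/2b
Σ=12b of 12 (92bpm 4/4) — PASS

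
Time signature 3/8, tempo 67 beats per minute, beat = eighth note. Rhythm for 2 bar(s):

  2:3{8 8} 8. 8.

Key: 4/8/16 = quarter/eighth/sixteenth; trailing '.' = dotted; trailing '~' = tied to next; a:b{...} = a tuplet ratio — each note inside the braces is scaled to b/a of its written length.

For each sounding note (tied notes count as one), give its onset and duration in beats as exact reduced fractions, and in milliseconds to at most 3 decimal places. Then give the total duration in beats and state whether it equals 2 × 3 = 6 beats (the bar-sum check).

1) 0.0ms=0b +1343.284ms=3/2b
2) 1343.284ms=3/2b +1343.284ms=3/2b
3) 2686.567ms=3b +1343.284ms=3/2b
4) 4029.851ms=9/2b +1343.284ms=3/2b
Σ=6b of 6 (67bpm 3/8) — PASS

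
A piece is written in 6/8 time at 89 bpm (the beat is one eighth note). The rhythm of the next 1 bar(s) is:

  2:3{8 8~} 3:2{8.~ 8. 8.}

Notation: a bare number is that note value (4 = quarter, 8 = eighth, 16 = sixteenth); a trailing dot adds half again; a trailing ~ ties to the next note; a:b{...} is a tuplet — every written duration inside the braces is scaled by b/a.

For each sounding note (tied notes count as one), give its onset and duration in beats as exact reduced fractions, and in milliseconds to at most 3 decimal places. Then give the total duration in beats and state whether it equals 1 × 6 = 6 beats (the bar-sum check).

1) 0.0ms=0b +1011.236ms=3/2b
2) 1011.236ms=3/2b +2359.551ms=7/2b
3) 3370.787ms=5b +674.157ms=1b
Σ=6b of 6 (89bpm 6/8) — PASS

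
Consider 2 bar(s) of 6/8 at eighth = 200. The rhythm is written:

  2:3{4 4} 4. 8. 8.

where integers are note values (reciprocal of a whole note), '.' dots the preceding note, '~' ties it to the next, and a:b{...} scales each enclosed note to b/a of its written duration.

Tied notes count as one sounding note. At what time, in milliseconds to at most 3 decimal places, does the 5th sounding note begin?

note 5 onset = 21/2b = 3150.0ms

1. 0.0ms @ 0 + 900.0ms (3)
2. 900.0ms @ 3 + 900.0ms (3)
3. 1800.0ms @ 6 + 900.0ms (3)
4. 2700.0ms @ 9 + 450.0ms (3/2)
5. 3150.0ms @ 21/2 + 450.0ms (3/2)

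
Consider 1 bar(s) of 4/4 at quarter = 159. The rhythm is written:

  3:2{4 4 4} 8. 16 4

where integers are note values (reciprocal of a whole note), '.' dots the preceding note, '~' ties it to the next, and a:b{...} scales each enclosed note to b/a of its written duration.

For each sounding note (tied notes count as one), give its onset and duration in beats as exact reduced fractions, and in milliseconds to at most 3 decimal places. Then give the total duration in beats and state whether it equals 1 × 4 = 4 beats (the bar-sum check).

1) 0.0ms=0b +251.572ms=2/3b
2) 251.572ms=2/3b +251.572ms=2/3b
3) 503.145ms=4/3b +251.572ms=2/3b
4) 754.717ms=2b +283.019ms=3/4b
5) 1037.736ms=11/4b +94.34ms=1/4b
6) 1132.075ms=3b +377.358ms=1b
Σ=4b of 4 (159bpm 4/4) — PASS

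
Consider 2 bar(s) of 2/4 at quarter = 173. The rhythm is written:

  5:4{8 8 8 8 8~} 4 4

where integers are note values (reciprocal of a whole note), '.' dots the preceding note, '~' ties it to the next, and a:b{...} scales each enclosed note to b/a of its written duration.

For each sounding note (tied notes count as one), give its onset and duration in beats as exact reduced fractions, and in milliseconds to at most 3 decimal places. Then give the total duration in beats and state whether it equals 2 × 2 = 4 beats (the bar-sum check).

1) 0.0ms=0b +138.728ms=2/5b
2) 138.728ms=2/5b +138.728ms=2/5b
3) 277.457ms=4/5b +138.728ms=2/5b
4) 416.185ms=6/5b +138.728ms=2/5b
5) 554.913ms=8/5b +485.549ms=7/5b
6) 1040.462ms=3b +346.821ms=1b
Σ=4b of 4 (173bpm 2/4) — PASS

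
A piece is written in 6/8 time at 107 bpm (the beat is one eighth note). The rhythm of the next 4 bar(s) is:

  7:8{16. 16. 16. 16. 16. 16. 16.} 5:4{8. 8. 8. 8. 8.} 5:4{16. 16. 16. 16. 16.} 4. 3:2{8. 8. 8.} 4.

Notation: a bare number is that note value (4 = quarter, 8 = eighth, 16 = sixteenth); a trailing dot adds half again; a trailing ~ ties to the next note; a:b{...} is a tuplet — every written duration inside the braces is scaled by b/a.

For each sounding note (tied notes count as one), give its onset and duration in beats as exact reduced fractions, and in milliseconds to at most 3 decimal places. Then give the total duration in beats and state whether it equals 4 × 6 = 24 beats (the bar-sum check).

1) 0.0ms=0b +480.641ms=6/7b
2) 480.641ms=6/7b +480.641ms=6/7b
3) 961.282ms=12/7b +480.641ms=6/7b
4) 1441.923ms=18/7b +480.641ms=6/7b
5) 1922.563ms=24/7b +480.641ms=6/7b
6) 2403.204ms=30/7b +480.641ms=6/7b
7) 2883.845ms=36/7b +480.641ms=6/7b
8) 3364.486ms=6b +672.897ms=6/5b
9) 4037.383ms=36/5b +672.897ms=6/5b
10) 4710.28ms=42/5b +672.897ms=6/5b
11) 5383.178ms=48/5b +672.897ms=6/5b
12) 6056.075ms=54/5b +672.897ms=6/5b
13) 6728.972ms=12b +336.449ms=3/5b
14) 7065.421ms=63/5b +336.449ms=3/5b
15) 7401.869ms=66/5b +336.449ms=3/5b
16) 7738.318ms=69/5b +336.449ms=3/5b
17) 8074.766ms=72/5b +336.449ms=3/5b
18) 8411.215ms=15b +1682.243ms=3b
19) 10093.458ms=18b +560.748ms=1b
20) 10654.206ms=19b +560.748ms=1b
21) 11214.953ms=20b +560.748ms=1b
22) 11775.701ms=21b +1682.243ms=3b
Σ=24b of 24 (107bpm 6/8) — PASS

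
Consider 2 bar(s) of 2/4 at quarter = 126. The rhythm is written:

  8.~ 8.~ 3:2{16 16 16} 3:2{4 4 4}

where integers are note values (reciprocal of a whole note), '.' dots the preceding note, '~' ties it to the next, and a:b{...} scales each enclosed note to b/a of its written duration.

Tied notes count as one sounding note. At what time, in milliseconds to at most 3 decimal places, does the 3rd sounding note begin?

1. 0.0ms @ 0 + 793.651ms (5/3)
2. 793.651ms @ 5/3 + 79.365ms (1/6)
3. 873.016ms @ 11/6 + 79.365ms (1/6)
4. 952.381ms @ 2 + 317.46ms (2/3)
5. 1269.841ms @ 8/3 + 317.46ms (2/3)
6. 1587.302ms @ 10/3 + 317.46ms (2/3)

note 3 onset = 11/6b = 873.016ms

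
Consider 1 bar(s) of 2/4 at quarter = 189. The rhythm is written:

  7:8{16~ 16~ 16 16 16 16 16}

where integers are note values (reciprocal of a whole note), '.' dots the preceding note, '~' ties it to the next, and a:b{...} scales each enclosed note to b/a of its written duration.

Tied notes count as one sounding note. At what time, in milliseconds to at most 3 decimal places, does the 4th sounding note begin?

note 4 onset = 10/7b = 453.515ms

1. 0.0ms @ 0 + 272.109ms (6/7)
2. 272.109ms @ 6/7 + 90.703ms (2/7)
3. 362.812ms @ 8/7 + 90.703ms (2/7)
4. 453.515ms @ 10/7 + 90.703ms (2/7)
5. 544.218ms @ 12/7 + 90.703ms (2/7)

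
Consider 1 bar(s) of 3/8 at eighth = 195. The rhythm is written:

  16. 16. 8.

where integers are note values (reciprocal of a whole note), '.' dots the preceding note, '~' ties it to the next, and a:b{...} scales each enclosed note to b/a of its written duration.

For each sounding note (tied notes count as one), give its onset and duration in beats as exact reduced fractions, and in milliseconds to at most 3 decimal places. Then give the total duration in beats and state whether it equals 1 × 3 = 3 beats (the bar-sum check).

1) 0.0ms=0b +230.769ms=3/4b
2) 230.769ms=3/4b +230.769ms=3/4b
3) 461.538ms=3/2b +461.538ms=3/2b
Σ=3b of 3 (195bpm 3/8) — PASS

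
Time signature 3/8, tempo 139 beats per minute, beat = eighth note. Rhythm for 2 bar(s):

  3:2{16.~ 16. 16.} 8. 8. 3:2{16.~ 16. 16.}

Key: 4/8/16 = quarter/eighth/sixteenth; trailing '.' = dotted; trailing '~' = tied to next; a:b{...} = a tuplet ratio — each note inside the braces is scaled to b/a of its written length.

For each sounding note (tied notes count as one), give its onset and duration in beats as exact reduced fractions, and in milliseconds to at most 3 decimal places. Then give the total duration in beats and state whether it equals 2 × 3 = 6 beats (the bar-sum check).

1) 0.0ms=0b +431.655ms=1b
2) 431.655ms=1b +215.827ms=1/2b
3) 647.482ms=3/2b +647.482ms=3/2b
4) 1294.964ms=3b +647.482ms=3/2b
5) 1942.446ms=9/2b +431.655ms=1b
6) 2374.101ms=11/2b +215.827ms=1/2b
Σ=6b of 6 (139bpm 3/8) — PASS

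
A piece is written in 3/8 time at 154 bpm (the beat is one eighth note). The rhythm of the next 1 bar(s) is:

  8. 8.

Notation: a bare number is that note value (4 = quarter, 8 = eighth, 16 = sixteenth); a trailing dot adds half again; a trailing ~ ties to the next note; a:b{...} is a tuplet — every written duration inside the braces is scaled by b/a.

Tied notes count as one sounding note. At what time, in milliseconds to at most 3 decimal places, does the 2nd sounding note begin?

1. 0.0ms @ 0 + 584.416ms (3/2)
2. 584.416ms @ 3/2 + 584.416ms (3/2)

note 2 onset = 3/2b = 584.416ms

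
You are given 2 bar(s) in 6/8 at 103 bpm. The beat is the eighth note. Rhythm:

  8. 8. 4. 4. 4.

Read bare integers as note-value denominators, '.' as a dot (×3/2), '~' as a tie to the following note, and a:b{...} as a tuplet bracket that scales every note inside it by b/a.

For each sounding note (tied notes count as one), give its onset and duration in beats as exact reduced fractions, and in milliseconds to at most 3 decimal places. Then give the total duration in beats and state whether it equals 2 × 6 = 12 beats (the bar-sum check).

1) 0.0ms=0b +873.786ms=3/2b
2) 873.786ms=3/2b +873.786ms=3/2b
3) 1747.573ms=3b +1747.573ms=3b
4) 3495.146ms=6b +1747.573ms=3b
5) 5242.718ms=9b +1747.573ms=3b
Σ=12b of 12 (103bpm 6/8) — PASS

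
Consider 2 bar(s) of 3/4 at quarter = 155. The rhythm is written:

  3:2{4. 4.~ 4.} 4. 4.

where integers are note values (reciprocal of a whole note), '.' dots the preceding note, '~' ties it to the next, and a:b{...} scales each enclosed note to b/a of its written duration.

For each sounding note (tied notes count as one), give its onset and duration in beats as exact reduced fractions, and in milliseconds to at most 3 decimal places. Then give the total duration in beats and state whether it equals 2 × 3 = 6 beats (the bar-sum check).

1) 0.0ms=0b +387.097ms=1b
2) 387.097ms=1b +774.194ms=2b
3) 1161.29ms=3b +580.645ms=3/2b
4) 1741.935ms=9/2b +580.645ms=3/2b
Σ=6b of 6 (155bpm 3/4) — PASS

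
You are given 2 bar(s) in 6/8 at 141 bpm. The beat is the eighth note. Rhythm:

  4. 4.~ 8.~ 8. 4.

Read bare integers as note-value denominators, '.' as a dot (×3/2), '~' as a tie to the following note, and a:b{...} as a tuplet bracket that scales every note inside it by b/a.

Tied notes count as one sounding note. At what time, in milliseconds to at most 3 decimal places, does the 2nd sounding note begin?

note 2 onset = 3b = 1276.596ms

1. 0.0ms @ 0 + 1276.596ms (3)
2. 1276.596ms @ 3 + 2553.191ms (6)
3. 3829.787ms @ 9 + 1276.596ms (3)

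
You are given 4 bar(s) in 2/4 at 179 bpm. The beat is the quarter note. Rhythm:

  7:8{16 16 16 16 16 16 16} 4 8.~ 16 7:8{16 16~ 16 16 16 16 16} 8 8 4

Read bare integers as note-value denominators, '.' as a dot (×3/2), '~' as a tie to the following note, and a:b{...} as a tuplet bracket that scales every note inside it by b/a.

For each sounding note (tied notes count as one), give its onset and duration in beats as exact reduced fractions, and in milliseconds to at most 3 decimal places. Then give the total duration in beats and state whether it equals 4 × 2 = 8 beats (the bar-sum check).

1) 0.0ms=0b +95.77ms=2/7b
2) 95.77ms=2/7b +95.77ms=2/7b
3) 191.54ms=4/7b +95.77ms=2/7b
4) 287.31ms=6/7b +95.77ms=2/7b
5) 383.081ms=8/7b +95.77ms=2/7b
6) 478.851ms=10/7b +95.77ms=2/7b
7) 574.621ms=12/7b +95.77ms=2/7b
8) 670.391ms=2b +335.196ms=1b
9) 1005.587ms=3b +335.196ms=1b
10) 1340.782ms=4b +95.77ms=2/7b
11) 1436.552ms=30/7b +191.54ms=4/7b
12) 1628.093ms=34/7b +95.77ms=2/7b
13) 1723.863ms=36/7b +95.77ms=2/7b
14) 1819.633ms=38/7b +95.77ms=2/7b
15) 1915.403ms=40/7b +95.77ms=2/7b
16) 2011.173ms=6b +167.598ms=1/2b
17) 2178.771ms=13/2b +167.598ms=1/2b
18) 2346.369ms=7b +335.196ms=1b
Σ=8b of 8 (179bpm 2/4) — PASS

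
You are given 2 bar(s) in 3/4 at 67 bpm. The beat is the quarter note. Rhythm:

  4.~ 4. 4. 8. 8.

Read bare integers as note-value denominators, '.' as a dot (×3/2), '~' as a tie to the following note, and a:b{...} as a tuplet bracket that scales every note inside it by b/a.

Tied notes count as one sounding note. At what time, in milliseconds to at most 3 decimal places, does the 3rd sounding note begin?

1. 0.0ms @ 0 + 2686.567ms (3)
2. 2686.567ms @ 3 + 1343.284ms (3/2)
3. 4029.851ms @ 9/2 + 671.642ms (3/4)
4. 4701.493ms @ 21/4 + 671.642ms (3/4)

note 3 onset = 9/2b = 4029.851ms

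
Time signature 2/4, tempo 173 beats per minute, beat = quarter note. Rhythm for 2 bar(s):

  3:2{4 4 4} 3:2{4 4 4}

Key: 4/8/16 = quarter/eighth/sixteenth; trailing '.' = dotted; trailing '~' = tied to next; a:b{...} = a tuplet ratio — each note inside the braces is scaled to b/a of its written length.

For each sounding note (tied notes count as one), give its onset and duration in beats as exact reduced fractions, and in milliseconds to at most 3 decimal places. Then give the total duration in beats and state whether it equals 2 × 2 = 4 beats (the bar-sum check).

1) 0.0ms=0b +231.214ms=2/3b
2) 231.214ms=2/3b +231.214ms=2/3b
3) 462.428ms=4/3b +231.214ms=2/3b
4) 693.642ms=2b +231.214ms=2/3b
5) 924.855ms=8/3b +231.214ms=2/3b
6) 1156.069ms=10/3b +231.214ms=2/3b
Σ=4b of 4 (173bpm 2/4) — PASS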